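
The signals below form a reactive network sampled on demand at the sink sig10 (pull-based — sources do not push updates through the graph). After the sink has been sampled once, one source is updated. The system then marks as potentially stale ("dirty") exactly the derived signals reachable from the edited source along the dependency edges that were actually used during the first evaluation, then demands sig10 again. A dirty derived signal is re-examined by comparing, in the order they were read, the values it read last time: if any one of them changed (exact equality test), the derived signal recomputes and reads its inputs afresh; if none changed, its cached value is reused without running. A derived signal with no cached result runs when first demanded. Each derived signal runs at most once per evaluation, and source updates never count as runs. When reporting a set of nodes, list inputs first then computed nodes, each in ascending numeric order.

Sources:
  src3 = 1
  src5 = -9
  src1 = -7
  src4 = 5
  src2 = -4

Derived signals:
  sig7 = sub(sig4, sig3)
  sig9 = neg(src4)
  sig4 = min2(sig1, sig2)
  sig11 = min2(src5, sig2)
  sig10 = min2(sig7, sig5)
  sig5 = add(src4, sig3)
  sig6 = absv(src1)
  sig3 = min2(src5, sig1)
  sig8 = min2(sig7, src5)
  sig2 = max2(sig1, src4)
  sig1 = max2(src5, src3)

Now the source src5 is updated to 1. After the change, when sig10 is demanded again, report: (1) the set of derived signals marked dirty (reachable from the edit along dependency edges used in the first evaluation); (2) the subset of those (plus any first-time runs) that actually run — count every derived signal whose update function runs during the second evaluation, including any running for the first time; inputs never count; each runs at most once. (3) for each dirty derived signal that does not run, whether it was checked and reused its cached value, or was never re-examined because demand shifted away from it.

Dirty set: sig1, sig2, sig3, sig4, sig5, sig7, sig10.
Run set: sig1, sig3, sig5, sig7, sig10 (5 run).
Re-examined without running (cache reused): sig2, sig4.
The important point: at sig2 every value read last time is unchanged, so the dirty flag clears without a run.

Initial pass — values computed on the first demand:
  sig1 = max2(-9, 1) = 1
  sig2 = max2(1, 5) = 5
  sig3 = min2(-9, 1) = -9
  sig4 = min2(1, 5) = 1
  sig5 = add(5, -9) = -4
  sig7 = sub(1, -9) = 10
  sig10 = min2(10, -4) = -4

Second demand — change propagation:
  sig1: re-runs because src5 -9->1; new result 1 (unchanged).
  sig2: re-examined; everything it read last time is the same (sig1 unchanged, src4 unchanged) — cache 5 kept, no run.
  sig3: re-runs because src5 -9->1; new result 1.
  sig4: re-examined; everything it read last time is the same (sig1 unchanged, sig2 unchanged) — cache 1 kept, no run.
  sig5: re-runs because sig3 -9->1; new result 6.
  sig7: re-runs because sig3 -9->1; new result 0.
  sig10: re-runs because sig7 10->0; sig5 -4->6; new result 0.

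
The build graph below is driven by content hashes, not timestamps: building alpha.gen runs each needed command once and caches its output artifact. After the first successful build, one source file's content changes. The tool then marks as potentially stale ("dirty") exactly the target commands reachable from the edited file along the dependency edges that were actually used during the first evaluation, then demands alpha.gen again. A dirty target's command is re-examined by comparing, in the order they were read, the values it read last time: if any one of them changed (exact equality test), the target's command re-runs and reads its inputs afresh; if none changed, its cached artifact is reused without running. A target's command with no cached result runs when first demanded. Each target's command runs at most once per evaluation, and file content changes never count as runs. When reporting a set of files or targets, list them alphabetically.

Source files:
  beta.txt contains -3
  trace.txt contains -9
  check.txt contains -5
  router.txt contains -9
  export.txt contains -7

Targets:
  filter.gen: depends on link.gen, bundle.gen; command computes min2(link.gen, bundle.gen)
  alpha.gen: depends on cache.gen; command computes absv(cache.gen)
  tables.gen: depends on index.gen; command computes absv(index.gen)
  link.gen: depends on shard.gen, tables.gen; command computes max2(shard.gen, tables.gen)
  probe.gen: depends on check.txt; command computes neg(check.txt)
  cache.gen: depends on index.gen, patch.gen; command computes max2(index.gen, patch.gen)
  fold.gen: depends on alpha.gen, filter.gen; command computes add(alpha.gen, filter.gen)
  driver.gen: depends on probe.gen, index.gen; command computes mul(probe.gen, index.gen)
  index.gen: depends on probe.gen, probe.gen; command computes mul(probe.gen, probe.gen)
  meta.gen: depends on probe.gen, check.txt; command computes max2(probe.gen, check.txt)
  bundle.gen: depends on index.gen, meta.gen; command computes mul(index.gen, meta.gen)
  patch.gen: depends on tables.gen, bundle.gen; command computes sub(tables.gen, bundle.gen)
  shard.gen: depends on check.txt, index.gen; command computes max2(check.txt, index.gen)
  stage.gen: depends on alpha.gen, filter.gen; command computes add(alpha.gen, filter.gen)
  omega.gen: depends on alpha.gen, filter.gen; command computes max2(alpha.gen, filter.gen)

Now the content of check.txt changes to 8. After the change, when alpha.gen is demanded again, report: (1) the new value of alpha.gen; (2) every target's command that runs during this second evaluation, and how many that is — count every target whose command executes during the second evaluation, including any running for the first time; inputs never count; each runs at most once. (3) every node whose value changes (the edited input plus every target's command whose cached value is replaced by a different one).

Initial pass — values computed on the first demand:
  probe.gen = neg(-5) = 5
  index.gen = mul(5, 5) = 25
  meta.gen = max2(5, -5) = 5
  bundle.gen = mul(25, 5) = 125
  tables.gen = absv(25) = 25
  patch.gen = sub(25, 125) = -100
  cache.gen = max2(25, -100) = 25
  alpha.gen = absv(25) = 25

Second demand — change propagation:
  probe.gen: re-runs because check.txt -5->8; new result -8.
  index.gen: re-runs because probe.gen 5->-8; probe.gen 5->-8; new result 64.
  meta.gen: re-runs because probe.gen 5->-8; check.txt -5->8; new result 8.
  bundle.gen: re-runs because index.gen 25->64; meta.gen 5->8; new result 512.
  tables.gen: re-runs because index.gen 25->64; new result 64.
  patch.gen: re-runs because tables.gen 25->64; bundle.gen 125->512; new result -448.
  cache.gen: re-runs because index.gen 25->64; patch.gen -100->-448; new result 64.
  alpha.gen: re-runs because cache.gen 25->64; new result 64.

alpha.gen now evaluates to 64.
Run set: alpha.gen, bundle.gen, cache.gen, index.gen, meta.gen, patch.gen, probe.gen, tables.gen (8 run).
Changed values: alpha.gen, bundle.gen, cache.gen, check.txt, index.gen, meta.gen, patch.gen, probe.gen, tables.gen.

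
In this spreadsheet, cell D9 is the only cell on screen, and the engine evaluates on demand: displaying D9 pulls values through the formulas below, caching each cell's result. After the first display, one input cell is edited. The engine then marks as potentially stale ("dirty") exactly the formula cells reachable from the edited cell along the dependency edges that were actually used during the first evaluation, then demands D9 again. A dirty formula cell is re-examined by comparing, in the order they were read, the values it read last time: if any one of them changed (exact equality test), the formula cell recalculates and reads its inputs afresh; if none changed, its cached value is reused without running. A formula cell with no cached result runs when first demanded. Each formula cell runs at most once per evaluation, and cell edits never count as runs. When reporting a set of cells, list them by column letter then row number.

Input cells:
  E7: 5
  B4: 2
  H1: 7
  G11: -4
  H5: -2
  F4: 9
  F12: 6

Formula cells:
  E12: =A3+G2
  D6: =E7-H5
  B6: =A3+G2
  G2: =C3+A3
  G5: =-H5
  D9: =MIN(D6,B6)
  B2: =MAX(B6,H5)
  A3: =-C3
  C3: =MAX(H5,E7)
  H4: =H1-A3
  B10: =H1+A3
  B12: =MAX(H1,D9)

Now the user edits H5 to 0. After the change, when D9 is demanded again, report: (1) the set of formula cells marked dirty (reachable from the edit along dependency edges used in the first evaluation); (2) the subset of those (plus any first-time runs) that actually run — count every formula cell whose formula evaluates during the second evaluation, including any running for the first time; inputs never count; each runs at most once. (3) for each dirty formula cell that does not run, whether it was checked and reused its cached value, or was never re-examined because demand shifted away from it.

Initial pass — values computed on the first demand:
  C3 = MAX(-2, 5) = 5
  A3 = -(5) = -5
  D6 = 5 - -2 = 7
  G2 = 5 + -5 = 0
  B6 = -5 + 0 = -5
  D9 = MIN(7, -5) = -5

Second demand — change propagation:
  C3: re-runs because H5 -2->0; new result 5 (unchanged).
  A3: re-examined; everything it read last time is the same (C3 unchanged) — cache -5 kept, no run.
  D6: re-runs because H5 -2->0; new result 5.
  G2: re-examined; everything it read last time is the same (C3 unchanged, A3 unchanged) — cache 0 kept, no run.
  B6: re-examined; everything it read last time is the same (A3 unchanged, G2 unchanged) — cache -5 kept, no run.
  D9: re-runs because D6 7->5; new result -5 (unchanged).

The important point: at A3 every value read last time is unchanged, so the dirty flag clears without a run.

Dirty set: A3, B6, C3, D6, D9, G2.
Run set: C3, D6, D9 (3 run).
Re-examined without running (cache reused): A3, B6, G2.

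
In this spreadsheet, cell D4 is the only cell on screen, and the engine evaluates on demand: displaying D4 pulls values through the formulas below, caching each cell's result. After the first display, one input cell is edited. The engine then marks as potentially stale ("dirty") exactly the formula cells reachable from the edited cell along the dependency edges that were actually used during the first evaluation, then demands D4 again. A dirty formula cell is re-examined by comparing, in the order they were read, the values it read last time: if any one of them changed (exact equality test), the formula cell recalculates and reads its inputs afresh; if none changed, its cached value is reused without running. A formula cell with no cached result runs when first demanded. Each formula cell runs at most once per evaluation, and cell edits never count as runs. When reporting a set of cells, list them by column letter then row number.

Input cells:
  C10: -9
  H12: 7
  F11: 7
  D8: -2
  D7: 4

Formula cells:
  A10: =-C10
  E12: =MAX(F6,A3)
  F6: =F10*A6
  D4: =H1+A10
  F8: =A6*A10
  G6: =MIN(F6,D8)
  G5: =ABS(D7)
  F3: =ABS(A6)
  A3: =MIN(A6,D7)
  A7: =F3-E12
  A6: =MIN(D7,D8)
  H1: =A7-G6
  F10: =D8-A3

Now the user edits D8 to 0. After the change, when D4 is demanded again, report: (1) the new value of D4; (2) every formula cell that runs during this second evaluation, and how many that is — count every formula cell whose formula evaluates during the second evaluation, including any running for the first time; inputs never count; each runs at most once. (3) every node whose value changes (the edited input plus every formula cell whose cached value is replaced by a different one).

D4 now evaluates to 9.
Run set: A3, A6, A7, D4, E12, F3, F6, F10, G6, H1 (10 run).
Changed values: A3, A6, A7, D4, D8, F3, G6, H1.

Initial pass — values computed on the first demand:
  A6 = MIN(4, -2) = -2
  A3 = MIN(-2, 4) = -2
  A10 = -(-9) = 9
  F3 = ABS(-2) = 2
  F10 = -2 - -2 = 0
  F6 = 0 * -2 = 0
  E12 = MAX(0, -2) = 0
  A7 = 2 - 0 = 2
  G6 = MIN(0, -2) = -2
  H1 = 2 - -2 = 4
  D4 = 4 + 9 = 13

Second demand — change propagation:
  A6: re-runs because D8 -2->0; new result 0.
  A3: re-runs because A6 -2->0; new result 0.
  F3: re-runs because A6 -2->0; new result 0.
  F10: re-runs because D8 -2->0; A3 -2->0; new result 0 (unchanged).
  F6: re-runs because A6 -2->0; new result 0 (unchanged).
  E12: re-runs because A3 -2->0; new result 0 (unchanged).
  A7: re-runs because F3 2->0; new result 0.
  G6: re-runs because D8 -2->0; new result 0.
  H1: re-runs because A7 2->0; G6 -2->0; new result 0.
  D4: re-runs because H1 4->0; new result 9.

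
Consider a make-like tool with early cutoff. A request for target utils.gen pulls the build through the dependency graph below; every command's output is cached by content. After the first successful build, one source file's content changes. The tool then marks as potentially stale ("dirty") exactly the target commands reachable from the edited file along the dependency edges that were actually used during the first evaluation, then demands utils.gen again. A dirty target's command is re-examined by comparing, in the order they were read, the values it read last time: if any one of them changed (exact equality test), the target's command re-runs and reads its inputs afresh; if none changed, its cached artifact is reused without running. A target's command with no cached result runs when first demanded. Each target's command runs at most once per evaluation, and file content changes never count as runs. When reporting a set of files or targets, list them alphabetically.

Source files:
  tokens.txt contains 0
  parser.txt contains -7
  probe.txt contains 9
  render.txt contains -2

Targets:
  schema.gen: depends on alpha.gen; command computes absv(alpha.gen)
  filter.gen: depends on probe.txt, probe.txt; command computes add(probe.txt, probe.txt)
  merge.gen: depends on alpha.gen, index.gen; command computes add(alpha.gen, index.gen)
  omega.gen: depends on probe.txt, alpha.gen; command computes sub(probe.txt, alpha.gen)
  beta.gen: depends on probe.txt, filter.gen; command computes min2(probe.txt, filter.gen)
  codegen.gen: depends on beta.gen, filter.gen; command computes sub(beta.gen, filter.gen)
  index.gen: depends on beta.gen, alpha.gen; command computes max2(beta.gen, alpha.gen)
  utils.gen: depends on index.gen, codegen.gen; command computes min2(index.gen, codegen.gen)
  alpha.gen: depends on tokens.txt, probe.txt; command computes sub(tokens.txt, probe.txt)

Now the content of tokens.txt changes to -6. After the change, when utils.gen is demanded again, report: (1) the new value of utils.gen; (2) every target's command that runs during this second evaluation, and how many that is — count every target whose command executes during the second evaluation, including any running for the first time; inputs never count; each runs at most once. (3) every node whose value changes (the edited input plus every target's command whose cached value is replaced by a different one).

First demand of the output computes:
  alpha.gen = sub(0, 9) = -9
  filter.gen = add(9, 9) = 18
  beta.gen = min2(9, 18) = 9
  codegen.gen = sub(9, 18) = -9
  index.gen = max2(9, -9) = 9
  utils.gen = min2(9, -9) = -9

After the edit, cleaning proceeds:
  alpha.gen: a read changed (tokens.txt 0->-6) — executes, giving -15.
  index.gen: a read changed (alpha.gen -9->-15) — executes, giving 9 — identical to its old value.
  utils.gen: dirty, but its reads are unchanged (index.gen unchanged, codegen.gen unchanged); cached -9 stands.

Note the absorption at index.gen: it re-runs yet its value is the same, leaving the output's value untouched.

Demanding utils.gen again yields -9.
2 target commands run: alpha.gen, index.gen.
The nodes whose values change: alpha.gen, tokens.txt.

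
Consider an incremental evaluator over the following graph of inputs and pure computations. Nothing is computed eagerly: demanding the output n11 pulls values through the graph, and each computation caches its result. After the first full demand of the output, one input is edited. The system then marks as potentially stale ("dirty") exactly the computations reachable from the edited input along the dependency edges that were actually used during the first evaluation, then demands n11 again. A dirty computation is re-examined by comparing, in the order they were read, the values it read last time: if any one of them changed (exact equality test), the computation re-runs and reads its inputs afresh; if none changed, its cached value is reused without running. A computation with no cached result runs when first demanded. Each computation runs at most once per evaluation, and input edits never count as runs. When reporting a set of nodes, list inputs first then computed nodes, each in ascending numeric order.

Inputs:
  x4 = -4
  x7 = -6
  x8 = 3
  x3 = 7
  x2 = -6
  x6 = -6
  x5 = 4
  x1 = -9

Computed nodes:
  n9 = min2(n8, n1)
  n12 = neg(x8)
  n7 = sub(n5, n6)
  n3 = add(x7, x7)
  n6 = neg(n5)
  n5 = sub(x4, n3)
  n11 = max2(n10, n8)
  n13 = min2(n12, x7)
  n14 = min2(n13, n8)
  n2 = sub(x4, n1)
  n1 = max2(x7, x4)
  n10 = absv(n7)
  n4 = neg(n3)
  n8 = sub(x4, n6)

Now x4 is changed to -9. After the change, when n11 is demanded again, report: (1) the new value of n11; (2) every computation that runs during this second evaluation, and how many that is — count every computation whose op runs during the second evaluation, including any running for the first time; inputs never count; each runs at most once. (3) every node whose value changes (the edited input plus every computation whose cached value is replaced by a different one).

n11 now evaluates to 6.
Run set: n5, n6, n7, n8, n10, n11 (6 run).
Changed values: x4, n5, n6, n7, n8, n10, n11.

Initial pass — values computed on the first demand:
  n3 = add(-6, -6) = -12
  n5 = sub(-4, -12) = 8
  n6 = neg(8) = -8
  n7 = sub(8, -8) = 16
  n8 = sub(-4, -8) = 4
  n10 = absv(16) = 16
  n11 = max2(16, 4) = 16

Second demand — change propagation:
  n5: re-runs because x4 -4->-9; new result 3.
  n6: re-runs because n5 8->3; new result -3.
  n7: re-runs because n5 8->3; n6 -8->-3; new result 6.
  n8: re-runs because x4 -4->-9; n6 -8->-3; new result -6.
  n10: re-runs because n7 16->6; new result 6.
  n11: re-runs because n10 16->6; n8 4->-6; new result 6.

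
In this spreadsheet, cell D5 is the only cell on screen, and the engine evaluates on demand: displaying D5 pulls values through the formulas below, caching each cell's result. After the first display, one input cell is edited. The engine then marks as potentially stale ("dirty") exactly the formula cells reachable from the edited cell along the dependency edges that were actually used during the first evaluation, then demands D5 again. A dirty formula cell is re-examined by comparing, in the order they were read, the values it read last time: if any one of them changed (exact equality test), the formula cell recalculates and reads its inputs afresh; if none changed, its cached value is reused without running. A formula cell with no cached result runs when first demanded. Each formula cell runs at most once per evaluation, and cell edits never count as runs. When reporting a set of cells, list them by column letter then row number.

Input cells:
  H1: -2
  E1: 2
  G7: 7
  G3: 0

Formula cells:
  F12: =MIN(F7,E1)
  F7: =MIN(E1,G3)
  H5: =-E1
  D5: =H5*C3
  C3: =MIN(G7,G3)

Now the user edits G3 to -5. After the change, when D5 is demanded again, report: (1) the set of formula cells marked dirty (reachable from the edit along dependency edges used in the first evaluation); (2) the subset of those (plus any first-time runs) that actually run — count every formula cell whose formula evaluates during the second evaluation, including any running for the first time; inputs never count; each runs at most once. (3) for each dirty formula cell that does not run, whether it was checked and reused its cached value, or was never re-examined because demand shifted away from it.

Initial pass — values computed on the first demand:
  C3 = MIN(7, 0) = 0
  H5 = -(2) = -2
  D5 = -2 * 0 = 0

Second demand — change propagation:
  C3: re-runs because G3 0->-5; new result -5.
  D5: re-runs because C3 0->-5; new result 10.

Dirty set: C3, D5.
Run set: C3, D5 (2 run).
All dirty formula cells ended up running.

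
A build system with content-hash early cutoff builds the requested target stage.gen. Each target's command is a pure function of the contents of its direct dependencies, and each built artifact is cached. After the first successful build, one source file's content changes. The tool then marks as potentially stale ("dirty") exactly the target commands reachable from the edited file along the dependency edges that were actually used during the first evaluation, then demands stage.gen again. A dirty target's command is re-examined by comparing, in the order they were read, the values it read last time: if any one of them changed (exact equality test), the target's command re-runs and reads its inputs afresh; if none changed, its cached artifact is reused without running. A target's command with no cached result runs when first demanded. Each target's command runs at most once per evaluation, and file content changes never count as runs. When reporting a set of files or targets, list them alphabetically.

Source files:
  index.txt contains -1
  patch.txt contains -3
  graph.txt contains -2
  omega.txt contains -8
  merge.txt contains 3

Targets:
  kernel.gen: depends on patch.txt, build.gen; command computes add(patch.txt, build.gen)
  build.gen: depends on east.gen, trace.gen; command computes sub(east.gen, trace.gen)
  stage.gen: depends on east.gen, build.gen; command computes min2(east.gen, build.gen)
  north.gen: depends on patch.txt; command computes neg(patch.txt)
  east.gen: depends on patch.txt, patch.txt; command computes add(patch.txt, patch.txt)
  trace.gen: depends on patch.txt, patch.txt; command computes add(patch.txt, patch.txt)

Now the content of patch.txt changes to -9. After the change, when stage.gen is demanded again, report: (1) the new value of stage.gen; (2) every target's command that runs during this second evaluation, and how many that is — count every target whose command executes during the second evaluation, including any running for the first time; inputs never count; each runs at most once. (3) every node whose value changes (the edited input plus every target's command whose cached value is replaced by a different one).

New value of stage.gen: -18.
Target commands that run: build.gen, east.gen, stage.gen, trace.gen — 4 in total.
Values that change: east.gen, patch.txt, stage.gen, trace.gen.

First evaluation (everything demanded from the output):
  east.gen = add(-3, -3) = -6
  trace.gen = add(-3, -3) = -6
  build.gen = sub(-6, -6) = 0
  stage.gen = min2(-6, 0) = -6

Propagation after the edit:
  east.gen: runs — patch.txt -3->-9; patch.txt -3->-9; result -18.
  trace.gen: runs — patch.txt -3->-9; patch.txt -3->-9; result -18.
  build.gen: runs — east.gen -6->-18; trace.gen -6->-18; result 0 (same value as before).
  stage.gen: runs — east.gen -6->-18; result -18.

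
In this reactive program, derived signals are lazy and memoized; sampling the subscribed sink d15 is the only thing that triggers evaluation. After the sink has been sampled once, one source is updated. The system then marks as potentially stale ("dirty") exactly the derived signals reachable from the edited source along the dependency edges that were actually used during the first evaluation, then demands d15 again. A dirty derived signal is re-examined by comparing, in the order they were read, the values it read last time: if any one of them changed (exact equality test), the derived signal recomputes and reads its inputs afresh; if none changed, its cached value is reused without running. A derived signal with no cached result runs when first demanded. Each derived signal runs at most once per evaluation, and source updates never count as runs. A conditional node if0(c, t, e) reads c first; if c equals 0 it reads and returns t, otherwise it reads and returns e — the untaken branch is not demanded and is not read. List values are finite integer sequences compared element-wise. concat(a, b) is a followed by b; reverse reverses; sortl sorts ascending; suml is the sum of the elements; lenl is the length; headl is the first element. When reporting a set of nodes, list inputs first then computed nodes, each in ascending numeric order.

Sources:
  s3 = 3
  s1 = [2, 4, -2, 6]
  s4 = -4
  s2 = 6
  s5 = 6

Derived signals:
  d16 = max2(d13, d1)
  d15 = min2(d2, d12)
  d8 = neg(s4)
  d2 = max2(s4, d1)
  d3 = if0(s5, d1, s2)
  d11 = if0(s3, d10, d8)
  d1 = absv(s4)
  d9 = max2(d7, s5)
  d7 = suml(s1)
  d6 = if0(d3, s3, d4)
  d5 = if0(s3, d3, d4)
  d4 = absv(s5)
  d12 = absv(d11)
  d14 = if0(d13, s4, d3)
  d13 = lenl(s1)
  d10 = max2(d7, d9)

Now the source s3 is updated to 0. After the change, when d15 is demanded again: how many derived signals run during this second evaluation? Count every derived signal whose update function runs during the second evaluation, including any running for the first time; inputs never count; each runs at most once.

First demand of the output computes:
  d1 = absv(-4) = 4
  d2 = max2(-4, 4) = 4
  d8 = neg(-4) = 4
  d11 = if0(s3=3 -> else branch d8) = 4
  d12 = absv(4) = 4
  d15 = min2(4, 4) = 4

After the edit, cleaning proceeds:
  d7: had never run; runs now, result 10.
  d9: had never run; runs now, result 10.
  d10: had never run; runs now, result 10.
  d11: a read changed (s3 3->0) — executes, giving 10.
  d12: a read changed (d11 4->10) — executes, giving 10.
  d15: a read changed (d12 4->10) — executes, giving 4 — identical to its old value.

Note the branch switch — d7, d9, d10 had no cache and run now for the first time.

6 derived signals run: d7, d9, d10, d11, d12, d15.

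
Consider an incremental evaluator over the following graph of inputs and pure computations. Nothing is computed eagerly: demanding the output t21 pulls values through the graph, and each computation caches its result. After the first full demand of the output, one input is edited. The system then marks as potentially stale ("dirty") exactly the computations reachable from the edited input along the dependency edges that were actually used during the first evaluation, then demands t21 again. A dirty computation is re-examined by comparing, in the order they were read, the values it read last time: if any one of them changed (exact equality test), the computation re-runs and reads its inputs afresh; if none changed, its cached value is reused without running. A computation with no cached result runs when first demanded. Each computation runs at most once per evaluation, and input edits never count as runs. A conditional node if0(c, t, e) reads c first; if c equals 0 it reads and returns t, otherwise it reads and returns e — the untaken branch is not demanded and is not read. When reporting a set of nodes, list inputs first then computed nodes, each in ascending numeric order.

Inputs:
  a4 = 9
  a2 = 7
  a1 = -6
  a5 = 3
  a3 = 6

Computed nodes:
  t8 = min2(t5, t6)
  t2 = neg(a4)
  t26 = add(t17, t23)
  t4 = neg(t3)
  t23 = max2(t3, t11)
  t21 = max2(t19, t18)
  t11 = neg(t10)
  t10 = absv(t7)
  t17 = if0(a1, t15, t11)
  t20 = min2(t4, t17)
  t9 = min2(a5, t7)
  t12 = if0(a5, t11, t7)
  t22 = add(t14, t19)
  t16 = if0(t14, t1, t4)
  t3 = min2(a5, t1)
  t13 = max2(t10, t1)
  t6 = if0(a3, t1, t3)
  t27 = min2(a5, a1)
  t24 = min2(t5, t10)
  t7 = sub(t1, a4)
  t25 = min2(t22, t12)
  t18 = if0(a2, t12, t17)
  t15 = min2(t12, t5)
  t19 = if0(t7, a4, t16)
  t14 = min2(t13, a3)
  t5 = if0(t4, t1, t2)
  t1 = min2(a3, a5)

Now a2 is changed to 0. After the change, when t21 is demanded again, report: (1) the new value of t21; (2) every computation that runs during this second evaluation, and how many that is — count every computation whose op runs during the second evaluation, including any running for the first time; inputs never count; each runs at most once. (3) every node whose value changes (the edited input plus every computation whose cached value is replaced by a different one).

t21 now evaluates to -3.
Run set: t12, t18 (2 run).
Changed values: a2.
The important point: the flipped condition pulls in fresh nodes; t12 runs for the first time.

Initial pass — values computed on the first demand:
  t1 = min2(6, 3) = 3
  t3 = min2(3, 3) = 3
  t4 = neg(3) = -3
  t7 = sub(3, 9) = -6
  t10 = absv(-6) = 6
  t11 = neg(6) = -6
  t13 = max2(6, 3) = 6
  t14 = min2(6, 6) = 6
  t16 = if0(t14=6 -> else branch t4) = -3
  t17 = if0(a1=-6 -> else branch t11) = -6
  t18 = if0(a2=7 -> else branch t17) = -6
  t19 = if0(t7=-6 -> else branch t16) = -3
  t21 = max2(-3, -6) = -3

Second demand — change propagation:
  t12: newly demanded (no cache) — executes and yields -6.
  t18: re-runs because a2 7->0; new result -6 (unchanged).
  t21: re-examined; everything it read last time is the same (t19 unchanged, t18 unchanged) — cache -3 kept, no run.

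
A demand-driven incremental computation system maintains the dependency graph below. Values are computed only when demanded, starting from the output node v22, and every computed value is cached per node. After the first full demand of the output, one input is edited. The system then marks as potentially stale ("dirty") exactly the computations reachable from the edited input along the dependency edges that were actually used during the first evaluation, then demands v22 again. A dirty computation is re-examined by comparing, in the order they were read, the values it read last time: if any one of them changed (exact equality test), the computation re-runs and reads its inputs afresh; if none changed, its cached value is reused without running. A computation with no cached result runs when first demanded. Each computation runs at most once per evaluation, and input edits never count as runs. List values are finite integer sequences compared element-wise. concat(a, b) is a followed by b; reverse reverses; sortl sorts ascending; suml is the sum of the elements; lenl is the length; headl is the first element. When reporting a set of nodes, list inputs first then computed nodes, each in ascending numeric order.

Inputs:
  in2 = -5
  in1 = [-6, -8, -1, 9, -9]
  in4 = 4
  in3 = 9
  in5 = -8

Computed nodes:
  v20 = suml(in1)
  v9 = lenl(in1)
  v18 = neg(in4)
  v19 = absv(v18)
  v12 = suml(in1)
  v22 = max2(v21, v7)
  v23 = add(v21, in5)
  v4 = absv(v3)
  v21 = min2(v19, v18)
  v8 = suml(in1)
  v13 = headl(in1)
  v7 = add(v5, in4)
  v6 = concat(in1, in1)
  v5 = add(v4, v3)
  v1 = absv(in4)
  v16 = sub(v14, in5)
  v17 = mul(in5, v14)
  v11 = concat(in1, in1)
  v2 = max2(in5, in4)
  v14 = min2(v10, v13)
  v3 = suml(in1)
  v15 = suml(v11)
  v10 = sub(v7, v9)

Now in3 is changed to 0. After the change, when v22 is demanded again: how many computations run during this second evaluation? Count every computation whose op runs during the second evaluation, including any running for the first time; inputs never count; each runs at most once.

Computations that run: none — 0 in total.
Key observation: in3 is never demanded by the output, so the edit triggers no recomputation at all.

First evaluation (everything demanded from the output):
  v3 = suml([-6, -8, -1, 9, -9]) = -15
  v4 = absv(-15) = 15
  v5 = add(15, -15) = 0
  v7 = add(0, 4) = 4
  v18 = neg(4) = -4
  v19 = absv(-4) = 4
  v21 = min2(4, -4) = -4
  v22 = max2(-4, 4) = 4

Propagation after the edit:
  in3 feeds no computation that the output demands — nothing is marked dirty and nothing runs.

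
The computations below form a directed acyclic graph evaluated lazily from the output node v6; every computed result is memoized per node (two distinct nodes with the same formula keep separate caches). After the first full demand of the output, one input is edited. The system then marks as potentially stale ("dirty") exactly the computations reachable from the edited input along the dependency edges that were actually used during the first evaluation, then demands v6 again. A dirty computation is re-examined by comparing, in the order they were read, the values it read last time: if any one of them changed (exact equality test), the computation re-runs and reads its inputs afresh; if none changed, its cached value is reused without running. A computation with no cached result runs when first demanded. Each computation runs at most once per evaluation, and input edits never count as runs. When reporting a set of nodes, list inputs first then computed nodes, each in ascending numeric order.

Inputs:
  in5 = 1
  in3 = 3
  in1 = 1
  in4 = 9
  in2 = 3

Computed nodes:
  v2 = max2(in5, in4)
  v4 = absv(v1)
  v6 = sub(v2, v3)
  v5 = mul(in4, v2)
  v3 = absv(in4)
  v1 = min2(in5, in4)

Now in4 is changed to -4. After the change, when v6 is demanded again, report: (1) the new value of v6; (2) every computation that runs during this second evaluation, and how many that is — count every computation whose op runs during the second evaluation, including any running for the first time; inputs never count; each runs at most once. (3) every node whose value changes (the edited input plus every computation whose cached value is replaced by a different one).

Demanding v6 again yields -3.
3 computations run: v2, v3, v6.
The nodes whose values change: in4, v2, v3, v6.

First demand of the output computes:
  v2 = max2(1, 9) = 9
  v3 = absv(9) = 9
  v6 = sub(9, 9) = 0

After the edit, cleaning proceeds:
  v2: a read changed (in4 9->-4) — executes, giving 1.
  v3: a read changed (in4 9->-4) — executes, giving 4.
  v6: a read changed (v2 9->1; v3 9->4) — executes, giving -3.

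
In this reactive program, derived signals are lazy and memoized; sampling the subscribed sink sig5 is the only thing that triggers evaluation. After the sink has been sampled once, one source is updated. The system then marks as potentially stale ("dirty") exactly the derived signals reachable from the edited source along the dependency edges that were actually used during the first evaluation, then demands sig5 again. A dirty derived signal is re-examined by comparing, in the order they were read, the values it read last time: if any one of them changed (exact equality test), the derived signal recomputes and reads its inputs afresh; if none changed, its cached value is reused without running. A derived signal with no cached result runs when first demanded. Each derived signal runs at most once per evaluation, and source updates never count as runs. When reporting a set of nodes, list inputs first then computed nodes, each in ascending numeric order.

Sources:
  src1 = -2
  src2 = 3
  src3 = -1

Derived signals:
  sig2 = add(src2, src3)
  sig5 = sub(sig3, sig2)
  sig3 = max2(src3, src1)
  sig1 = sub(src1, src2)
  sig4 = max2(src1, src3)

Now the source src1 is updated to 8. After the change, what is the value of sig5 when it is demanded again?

First demand of the output computes:
  sig2 = add(3, -1) = 2
  sig3 = max2(-1, -2) = -1
  sig5 = sub(-1, 2) = -3

After the edit, cleaning proceeds:
  sig3: a read changed (src1 -2->8) — executes, giving 8.
  sig5: a read changed (sig3 -1->8) — executes, giving 6.

Demanding sig5 again yields 6.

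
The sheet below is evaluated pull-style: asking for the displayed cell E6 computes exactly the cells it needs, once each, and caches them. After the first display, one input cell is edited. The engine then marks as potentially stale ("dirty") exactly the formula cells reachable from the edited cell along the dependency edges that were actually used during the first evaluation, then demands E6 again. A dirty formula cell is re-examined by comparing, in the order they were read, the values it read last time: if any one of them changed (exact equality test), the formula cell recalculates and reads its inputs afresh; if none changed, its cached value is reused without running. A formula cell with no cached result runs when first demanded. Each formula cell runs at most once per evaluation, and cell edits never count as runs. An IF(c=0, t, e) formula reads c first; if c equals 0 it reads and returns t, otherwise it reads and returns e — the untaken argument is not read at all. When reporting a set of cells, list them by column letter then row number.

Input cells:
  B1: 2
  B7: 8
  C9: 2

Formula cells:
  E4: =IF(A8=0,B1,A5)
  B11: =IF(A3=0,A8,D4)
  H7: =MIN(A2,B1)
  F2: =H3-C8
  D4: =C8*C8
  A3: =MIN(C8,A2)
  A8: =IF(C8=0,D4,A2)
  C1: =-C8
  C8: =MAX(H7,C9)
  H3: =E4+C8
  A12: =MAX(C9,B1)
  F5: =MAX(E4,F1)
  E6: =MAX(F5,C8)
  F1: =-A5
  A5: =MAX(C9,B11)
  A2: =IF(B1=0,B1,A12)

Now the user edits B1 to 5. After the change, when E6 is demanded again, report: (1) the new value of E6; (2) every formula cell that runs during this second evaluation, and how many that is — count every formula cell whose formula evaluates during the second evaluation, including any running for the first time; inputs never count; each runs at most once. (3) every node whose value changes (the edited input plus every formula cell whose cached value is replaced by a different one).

Demanding E6 again yields 25.
13 formula cells run: A2, A3, A5, A8, A12, B11, C8, D4, E4, E6, F1, F5, H7.
The nodes whose values change: A2, A3, A5, A8, A12, B1, B11, C8, D4, E4, E6, F1, F5, H7.

First demand of the output computes:
  A12 = MAX(2, 2) = 2
  A2 = IF(B1=0: B1=2 -> else branch A12) = 2
  H7 = MIN(2, 2) = 2
  C8 = MAX(2, 2) = 2
  A3 = MIN(2, 2) = 2
  D4 = 2 * 2 = 4
  A8 = IF(C8=0: C8=2 -> else branch A2) = 2
  B11 = IF(A3=0: A3=2 -> else branch D4) = 4
  A5 = MAX(2, 4) = 4
  E4 = IF(A8=0: A8=2 -> else branch A5) = 4
  F1 = -(4) = -4
  F5 = MAX(4, -4) = 4
  E6 = MAX(4, 2) = 4

After the edit, cleaning proceeds:
  A12: a read changed (B1 2->5) — executes, giving 5.
  A2: a read changed (B1 2->5; A12 2->5) — executes, giving 5.
  H7: a read changed (A2 2->5; B1 2->5) — executes, giving 5.
  C8: a read changed (H7 2->5) — executes, giving 5.
  A3: a read changed (C8 2->5; A2 2->5) — executes, giving 5.
  D4: a read changed (C8 2->5; C8 2->5) — executes, giving 25.
  A8: a read changed (C8 2->5; A2 2->5) — executes, giving 5.
  B11: a read changed (A3 2->5; D4 4->25) — executes, giving 25.
  A5: a read changed (B11 4->25) — executes, giving 25.
  E4: a read changed (A8 2->5; A5 4->25) — executes, giving 25.
  F1: a read changed (A5 4->25) — executes, giving -25.
  F5: a read changed (E4 4->25; F1 -4->-25) — executes, giving 25.
  E6: a read changed (F5 4->25; C8 2->5) — executes, giving 25.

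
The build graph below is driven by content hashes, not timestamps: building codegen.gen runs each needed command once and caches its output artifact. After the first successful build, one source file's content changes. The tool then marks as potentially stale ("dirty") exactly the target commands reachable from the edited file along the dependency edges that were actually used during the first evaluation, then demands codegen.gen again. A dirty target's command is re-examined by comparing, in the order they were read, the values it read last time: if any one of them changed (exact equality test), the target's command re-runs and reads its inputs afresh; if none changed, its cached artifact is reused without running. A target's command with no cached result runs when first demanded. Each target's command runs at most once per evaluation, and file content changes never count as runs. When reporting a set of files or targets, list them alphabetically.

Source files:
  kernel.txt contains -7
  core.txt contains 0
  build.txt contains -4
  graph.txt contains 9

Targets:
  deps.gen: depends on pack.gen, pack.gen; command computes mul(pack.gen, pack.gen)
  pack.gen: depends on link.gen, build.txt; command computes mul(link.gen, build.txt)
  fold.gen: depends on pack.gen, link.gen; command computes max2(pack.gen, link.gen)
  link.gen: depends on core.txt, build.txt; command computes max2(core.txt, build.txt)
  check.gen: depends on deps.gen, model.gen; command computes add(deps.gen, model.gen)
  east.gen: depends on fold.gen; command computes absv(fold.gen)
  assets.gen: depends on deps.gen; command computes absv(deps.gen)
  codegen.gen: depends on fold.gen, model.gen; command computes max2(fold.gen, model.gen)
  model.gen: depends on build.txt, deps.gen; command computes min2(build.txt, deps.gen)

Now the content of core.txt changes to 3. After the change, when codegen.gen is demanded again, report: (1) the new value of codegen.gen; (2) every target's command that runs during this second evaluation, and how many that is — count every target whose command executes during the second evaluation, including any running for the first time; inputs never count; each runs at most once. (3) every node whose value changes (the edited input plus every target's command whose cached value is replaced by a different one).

codegen.gen now evaluates to 3.
Run set: codegen.gen, deps.gen, fold.gen, link.gen, model.gen, pack.gen (6 run).
Changed values: codegen.gen, core.txt, deps.gen, fold.gen, link.gen, pack.gen.

Initial pass — values computed on the first demand:
  link.gen = max2(0, -4) = 0
  pack.gen = mul(0, -4) = 0
  deps.gen = mul(0, 0) = 0
  fold.gen = max2(0, 0) = 0
  model.gen = min2(-4, 0) = -4
  codegen.gen = max2(0, -4) = 0

Second demand — change propagation:
  link.gen: re-runs because core.txt 0->3; new result 3.
  pack.gen: re-runs because link.gen 0->3; new result -12.
  deps.gen: re-runs because pack.gen 0->-12; pack.gen 0->-12; new result 144.
  fold.gen: re-runs because pack.gen 0->-12; link.gen 0->3; new result 3.
  model.gen: re-runs because deps.gen 0->144; new result -4 (unchanged).
  codegen.gen: re-runs because fold.gen 0->3; new result 3.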